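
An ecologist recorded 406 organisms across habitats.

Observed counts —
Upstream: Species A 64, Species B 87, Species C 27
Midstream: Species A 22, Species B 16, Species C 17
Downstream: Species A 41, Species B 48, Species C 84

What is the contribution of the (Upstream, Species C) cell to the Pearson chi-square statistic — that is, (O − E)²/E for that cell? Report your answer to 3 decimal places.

Row total (Upstream) = 178; column total (Species C) = 128; N = 406.
Expected count E = 178 × 128 / 406 = 56.1182.
Contribution = (O − E)²/E = (27 − 56.1182)² / 56.1182 = 15.109.

15.109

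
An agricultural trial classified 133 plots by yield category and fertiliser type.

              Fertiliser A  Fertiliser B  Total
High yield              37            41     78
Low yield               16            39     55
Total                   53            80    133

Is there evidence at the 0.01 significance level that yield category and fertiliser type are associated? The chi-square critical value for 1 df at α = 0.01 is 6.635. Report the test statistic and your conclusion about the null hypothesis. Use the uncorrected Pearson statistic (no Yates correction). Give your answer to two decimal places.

Grand total N = 133.
Expected counts (row total × column total / N):
  High yield, Fertiliser A: 78×53/133 = 31.083
  High yield, Fertiliser B: 78×80/133 = 46.917
  Low yield, Fertiliser A: 55×53/133 = 21.917
  Low yield, Fertiliser B: 55×80/133 = 33.083
Contributions (O − E)²/E:
  (37 − 31.083)²/31.083 = 1.1264
  (41 − 46.917)²/46.917 = 0.7462
  (16 − 21.917)²/21.917 = 1.5974
  (39 − 33.083)²/33.083 = 1.0583
χ² = 1.1264 + 0.7462 + 1.5974 + 1.0583 = 4.53
df = (2−1)(2−1) = 1. Since 4.53 < 6.635, fail to reject the null hypothesis of independence at α = 0.01.

4.53; fail to reject H₀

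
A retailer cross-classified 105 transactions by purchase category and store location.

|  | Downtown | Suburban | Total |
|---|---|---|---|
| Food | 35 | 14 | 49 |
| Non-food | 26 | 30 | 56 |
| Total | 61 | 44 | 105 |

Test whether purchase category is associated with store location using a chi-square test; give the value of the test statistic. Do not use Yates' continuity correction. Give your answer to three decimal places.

6.709

Grand total N = 105.
Expected counts (row total × column total / N):
  Food, Downtown: 49×61/105 = 28.4667
  Food, Suburban: 49×44/105 = 20.5333
  Non-food, Downtown: 56×61/105 = 32.5333
  Non-food, Suburban: 56×44/105 = 23.4667
Contributions (O − E)²/E:
  (35 − 28.4667)²/28.4667 = 1.4994
  (14 − 20.5333)²/20.5333 = 2.0788
  (26 − 32.5333)²/32.5333 = 1.3120
  (30 − 23.4667)²/23.4667 = 1.8189
χ² = 1.4994 + 2.0788 + 1.3120 + 1.8189 = 6.709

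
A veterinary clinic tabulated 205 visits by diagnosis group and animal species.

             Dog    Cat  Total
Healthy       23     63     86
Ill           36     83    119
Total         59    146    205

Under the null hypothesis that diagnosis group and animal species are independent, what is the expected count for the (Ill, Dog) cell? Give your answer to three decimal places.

34.249

Row total (Ill) = 119; column total (Dog) = 59; grand total N = 205.
Expected count = (row total × column total) / N = 119 × 59 / 205 = 34.249.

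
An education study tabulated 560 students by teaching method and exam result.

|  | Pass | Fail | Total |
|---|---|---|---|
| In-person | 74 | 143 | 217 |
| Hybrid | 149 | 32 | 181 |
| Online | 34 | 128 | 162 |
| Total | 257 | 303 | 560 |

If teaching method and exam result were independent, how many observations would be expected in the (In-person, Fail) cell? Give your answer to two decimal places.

117.41

Row total (In-person) = 217; column total (Fail) = 303; grand total N = 560.
Expected count = (row total × column total) / N = 217 × 303 / 560 = 117.41.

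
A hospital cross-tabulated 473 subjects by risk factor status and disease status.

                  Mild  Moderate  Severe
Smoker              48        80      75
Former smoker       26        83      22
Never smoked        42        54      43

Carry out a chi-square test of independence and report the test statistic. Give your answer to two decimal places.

26.19

Row totals: 203, 131, 139. Column totals: 116, 217, 140. Grand total N = 473.
Expected counts (row total × column total / N):
  Smoker, Mild: 203×116/473 = 49.784
  Smoker, Moderate: 203×217/473 = 93.131
  Smoker, Severe: 203×140/473 = 60.085
  Former smoker, Mild: 131×116/473 = 32.127
  Former smoker, Moderate: 131×217/473 = 60.099
  Former smoker, Severe: 131×140/473 = 38.774
  Never smoked, Mild: 139×116/473 = 34.089
  Never smoked, Moderate: 139×217/473 = 63.770
  Never smoked, Severe: 139×140/473 = 41.142
Contributions (O − E)²/E:
  (48 − 49.784)²/49.784 = 0.0639
  (80 − 93.131)²/93.131 = 1.8514
  (75 − 60.085)²/60.085 = 3.7024
  (26 − 32.127)²/32.127 = 1.1685
  (83 − 60.099)²/60.099 = 8.7265
  (22 − 38.774)²/38.774 = 7.2566
  (42 − 34.089)²/34.089 = 1.8359
  (54 − 63.770)²/63.770 = 1.4968
  (43 − 41.142)²/41.142 = 0.0839
χ² = 0.0639 + 1.8514 + 3.7024 + 1.1685 + 8.7265 + 7.2566 + 1.8359 + 1.4968 + 0.0839 = 26.19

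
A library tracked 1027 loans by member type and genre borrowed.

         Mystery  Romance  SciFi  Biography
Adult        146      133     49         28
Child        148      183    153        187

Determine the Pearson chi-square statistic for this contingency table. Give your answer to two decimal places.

91.00

Row totals: 356, 671. Column totals: 294, 316, 202, 215. Grand total N = 1027.
Expected counts (row total × column total / N):
  Adult, Mystery: 356×294/1027 = 101.912
  Adult, Romance: 356×316/1027 = 109.538
  Adult, SciFi: 356×202/1027 = 70.021
  Adult, Biography: 356×215/1027 = 74.528
  Child, Mystery: 671×294/1027 = 192.088
  Child, Romance: 671×316/1027 = 206.462
  Child, SciFi: 671×202/1027 = 131.979
  Child, Biography: 671×215/1027 = 140.472
Contributions (O − E)²/E:
  (146 − 101.912)²/101.912 = 19.0728
  (133 − 109.538)²/109.538 = 5.0253
  (49 − 70.021)²/70.021 = 6.3107
  (28 − 74.528)²/74.528 = 29.0475
  (148 − 192.088)²/192.088 = 10.1191
  (183 − 206.462)²/206.462 = 2.6662
  (153 − 131.979)²/131.979 = 3.3481
  (187 − 140.472)²/140.472 = 15.4113
χ² = 19.0728 + 5.0253 + 6.3107 + 29.0475 + 10.1191 + 2.6662 + 3.3481 + 15.4113 = 91.00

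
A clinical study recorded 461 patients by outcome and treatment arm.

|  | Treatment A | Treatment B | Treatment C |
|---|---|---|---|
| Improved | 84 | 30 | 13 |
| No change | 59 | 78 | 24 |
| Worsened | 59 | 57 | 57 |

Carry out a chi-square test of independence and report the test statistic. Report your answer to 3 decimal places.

Row totals: 127, 161, 173. Column totals: 202, 165, 94. Grand total N = 461.
Expected counts (row total × column total / N):
  Improved, Treatment A: 127×202/461 = 55.6486
  Improved, Treatment B: 127×165/461 = 45.4555
  Improved, Treatment C: 127×94/461 = 25.8959
  No change, Treatment A: 161×202/461 = 70.5466
  No change, Treatment B: 161×165/461 = 57.6247
  No change, Treatment C: 161×94/461 = 32.8286
  Worsened, Treatment A: 173×202/461 = 75.8048
  Worsened, Treatment B: 173×165/461 = 61.9197
  Worsened, Treatment C: 173×94/461 = 35.2755
Contributions (O − E)²/E:
  (84 − 55.6486)²/55.6486 = 14.4442
  (30 − 45.4555)²/45.4555 = 5.2551
  (13 − 25.8959)²/25.8959 = 6.4220
  (59 − 70.5466)²/70.5466 = 1.8899
  (78 − 57.6247)²/57.6247 = 7.2044
  (24 − 32.8286)²/32.8286 = 2.3743
  (59 − 75.8048)²/75.8048 = 3.7254
  (57 − 61.9197)²/61.9197 = 0.3909
  (57 − 35.2755)²/35.2755 = 13.3791
χ² = 14.4442 + 5.2551 + 6.4220 + 1.8899 + 7.2044 + 2.3743 + 3.7254 + 0.3909 + 13.3791 = 55.085

55.085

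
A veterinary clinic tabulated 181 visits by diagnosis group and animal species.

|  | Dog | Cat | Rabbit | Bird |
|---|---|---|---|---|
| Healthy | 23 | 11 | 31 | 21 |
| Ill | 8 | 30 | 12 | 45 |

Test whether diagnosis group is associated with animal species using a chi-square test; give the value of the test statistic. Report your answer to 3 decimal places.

Row totals: 86, 95. Column totals: 31, 41, 43, 66. Grand total N = 181.
Expected counts (row total × column total / N):
  Healthy, Dog: 86×31/181 = 14.72928
  Healthy, Cat: 86×41/181 = 19.48066
  Healthy, Rabbit: 86×43/181 = 20.43094
  Healthy, Bird: 86×66/181 = 31.35912
  Ill, Dog: 95×31/181 = 16.27072
  Ill, Cat: 95×41/181 = 21.51934
  Ill, Rabbit: 95×43/181 = 22.56906
  Ill, Bird: 95×66/181 = 34.64088
Contributions (O − E)²/E:
  (23 − 14.72928)²/14.72928 = 4.6441
  (11 − 19.48066)²/19.48066 = 3.6919
  (31 − 20.43094)²/20.43094 = 5.4674
  (21 − 31.35912)²/31.35912 = 3.4220
  (8 − 16.27072)²/16.27072 = 4.2042
  (30 − 21.51934)²/21.51934 = 3.3422
  (12 − 22.56906)²/22.56906 = 4.9495
  (45 − 34.64088)²/34.64088 = 3.0978
χ² = 4.6441 + 3.6919 + 5.4674 + 3.4220 + 4.2042 + 3.3422 + 4.9495 + 3.0978 = 32.819

32.819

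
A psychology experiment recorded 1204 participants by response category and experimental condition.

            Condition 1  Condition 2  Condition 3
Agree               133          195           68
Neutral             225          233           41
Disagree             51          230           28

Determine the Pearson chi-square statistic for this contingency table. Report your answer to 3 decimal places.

93.480

Row totals: 396, 499, 309. Column totals: 409, 658, 137. Grand total N = 1204.
Expected counts (row total × column total / N):
  Agree, Condition 1: 396×409/1204 = 134.5216
  Agree, Condition 2: 396×658/1204 = 216.4186
  Agree, Condition 3: 396×137/1204 = 45.0598
  Neutral, Condition 1: 499×409/1204 = 169.5108
  Neutral, Condition 2: 499×658/1204 = 272.7093
  Neutral, Condition 3: 499×137/1204 = 56.7799
  Disagree, Condition 1: 309×409/1204 = 104.9676
  Disagree, Condition 2: 309×658/1204 = 168.8721
  Disagree, Condition 3: 309×137/1204 = 35.1603
Contributions (O − E)²/E:
  (133 − 134.5216)²/134.5216 = 0.0172
  (195 − 216.4186)²/216.4186 = 2.1198
  (68 − 45.0598)²/45.0598 = 11.6790
  (225 − 169.5108)²/169.5108 = 18.1643
  (233 − 272.7093)²/272.7093 = 5.7821
  (41 − 56.7799)²/56.7799 = 4.3854
  (51 − 104.9676)²/104.9676 = 27.7467
  (230 − 168.8721)²/168.8721 = 22.1269
  (28 − 35.1603)²/35.1603 = 1.4582
χ² = 0.0172 + 2.1198 + 11.6790 + 18.1643 + 5.7821 + 4.3854 + 27.7467 + 22.1269 + 1.4582 = 93.480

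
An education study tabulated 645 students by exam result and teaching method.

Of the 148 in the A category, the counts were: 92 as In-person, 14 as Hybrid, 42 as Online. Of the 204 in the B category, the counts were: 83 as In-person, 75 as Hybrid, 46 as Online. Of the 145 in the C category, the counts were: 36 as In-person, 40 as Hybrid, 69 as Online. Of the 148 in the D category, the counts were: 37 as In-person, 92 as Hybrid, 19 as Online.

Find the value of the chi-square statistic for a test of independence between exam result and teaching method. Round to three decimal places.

133.287

Row totals: 148, 204, 145, 148. Column totals: 248, 221, 176. Grand total N = 645.
Expected counts (row total × column total / N):
  A, In-person: 148×248/645 = 56.9054
  A, Hybrid: 148×221/645 = 50.7101
  A, Online: 148×176/645 = 40.3845
  B, In-person: 204×248/645 = 78.4372
  B, Hybrid: 204×221/645 = 69.8977
  B, Online: 204×176/645 = 55.6651
  C, In-person: 145×248/645 = 55.7519
  C, Hybrid: 145×221/645 = 49.6822
  C, Online: 145×176/645 = 39.5659
  D, In-person: 148×248/645 = 56.9054
  D, Hybrid: 148×221/645 = 50.7101
  D, Online: 148×176/645 = 40.3845
Contributions (O − E)²/E:
  (92 − 56.9054)²/56.9054 = 21.6435
  (14 − 50.7101)²/50.7101 = 26.5752
  (42 − 40.3845)²/40.3845 = 0.0646
  (83 − 78.4372)²/78.4372 = 0.2654
  (75 − 69.8977)²/69.8977 = 0.3725
  (46 − 55.6651)²/55.6651 = 1.6781
  (36 − 55.7519)²/55.7519 = 6.9977
  (40 − 49.6822)²/49.6822 = 1.8869
  (69 − 39.5659)²/39.5659 = 21.8968
  (37 − 56.9054)²/56.9054 = 6.9629
  (92 − 50.7101)²/50.7101 = 33.6197
  (19 − 40.3845)²/40.3845 = 11.3236
χ² = 21.6435 + 26.5752 + 0.0646 + 0.2654 + 0.3725 + 1.6781 + 6.9977 + 1.8869 + 21.8968 + 6.9629 + 33.6197 + 11.3236 = 133.287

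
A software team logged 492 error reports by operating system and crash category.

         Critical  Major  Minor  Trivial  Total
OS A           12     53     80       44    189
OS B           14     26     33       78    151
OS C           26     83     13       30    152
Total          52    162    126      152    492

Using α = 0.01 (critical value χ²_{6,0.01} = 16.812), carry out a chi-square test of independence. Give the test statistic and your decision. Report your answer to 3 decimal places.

Grand total N = 492.
Expected counts (row total × column total / N):
  OS A, Critical: 189×52/492 = 19.9756
  OS A, Major: 189×162/492 = 62.2317
  OS A, Minor: 189×126/492 = 48.4024
  OS A, Trivial: 189×152/492 = 58.3902
  OS B, Critical: 151×52/492 = 15.9593
  OS B, Major: 151×162/492 = 49.7195
  OS B, Minor: 151×126/492 = 38.6707
  OS B, Trivial: 151×152/492 = 46.6504
  OS C, Critical: 152×52/492 = 16.0650
  OS C, Major: 152×162/492 = 50.0488
  OS C, Minor: 152×126/492 = 38.9268
  OS C, Trivial: 152×152/492 = 46.9593
Contributions (O − E)²/E:
  (12 − 19.9756)²/19.9756 = 3.1844
  (53 − 62.2317)²/62.2317 = 1.3695
  (80 − 48.4024)²/48.4024 = 20.6272
  (44 − 58.3902)²/58.3902 = 3.5464
  (14 − 15.9593)²/15.9593 = 0.2405
  (26 − 49.7195)²/49.7195 = 11.3158
  (33 − 38.6707)²/38.6707 = 0.8316
  (78 − 46.6504)²/46.6504 = 21.0673
  (26 − 16.0650)²/16.0650 = 6.1441
  (83 − 50.0488)²/50.0488 = 21.6945
  (13 − 38.9268)²/38.9268 = 17.2683
  (30 − 46.9593)²/46.9593 = 6.1248
χ² = 3.1844 + 1.3695 + 20.6272 + 3.5464 + 0.2405 + 11.3158 + 0.8316 + 21.0673 + 6.1441 + 21.6945 + 17.2683 + 6.1248 = 113.414
df = (3−1)(4−1) = 6. Since 113.414 > 16.812, reject the null hypothesis of independence at α = 0.01.

113.414; reject H₀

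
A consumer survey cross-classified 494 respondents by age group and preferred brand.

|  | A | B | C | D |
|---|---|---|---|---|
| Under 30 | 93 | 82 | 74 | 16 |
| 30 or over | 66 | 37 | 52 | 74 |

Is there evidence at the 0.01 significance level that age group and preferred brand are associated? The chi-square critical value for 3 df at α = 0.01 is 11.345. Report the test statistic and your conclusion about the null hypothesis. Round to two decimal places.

60.52; reject H₀

Row totals: 265, 229. Column totals: 159, 119, 126, 90. Grand total N = 494.
Expected counts (row total × column total / N):
  Under 30, A: 265×159/494 = 85.294
  Under 30, B: 265×119/494 = 63.836
  Under 30, C: 265×126/494 = 67.591
  Under 30, D: 265×90/494 = 48.279
  30 or over, A: 229×159/494 = 73.706
  30 or over, B: 229×119/494 = 55.164
  30 or over, C: 229×126/494 = 58.409
  30 or over, D: 229×90/494 = 41.721
Contributions (O − E)²/E:
  (93 − 85.294)²/85.294 = 0.6962
  (82 − 63.836)²/63.836 = 5.1684
  (74 − 67.591)²/67.591 = 0.6077
  (16 − 48.279)²/48.279 = 21.5815
  (66 − 73.706)²/73.706 = 0.8057
  (37 − 55.164)²/55.164 = 5.9809
  (52 − 58.409)²/58.409 = 0.7032
  (74 − 41.721)²/41.721 = 24.9738
χ² = 0.6962 + 5.1684 + 0.6077 + 21.5815 + 0.8057 + 5.9809 + 0.7032 + 24.9738 = 60.52
df = (2−1)(4−1) = 3. Since 60.52 > 11.345, reject the null hypothesis of independence at α = 0.01.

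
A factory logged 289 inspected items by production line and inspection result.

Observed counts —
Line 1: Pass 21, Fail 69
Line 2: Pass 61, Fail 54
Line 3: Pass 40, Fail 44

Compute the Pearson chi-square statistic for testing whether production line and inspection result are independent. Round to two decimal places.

Row totals: 90, 115, 84. Column totals: 122, 167. Grand total N = 289.
Expected counts (row total × column total / N):
  Line 1, Pass: 90×122/289 = 37.993
  Line 1, Fail: 90×167/289 = 52.007
  Line 2, Pass: 115×122/289 = 48.547
  Line 2, Fail: 115×167/289 = 66.453
  Line 3, Pass: 84×122/289 = 35.460
  Line 3, Fail: 84×167/289 = 48.540
Contributions (O − E)²/E:
  (21 − 37.993)²/37.993 = 7.6004
  (69 − 52.007)²/52.007 = 5.5524
  (61 − 48.547)²/48.547 = 3.1944
  (54 − 66.453)²/66.453 = 2.3336
  (40 − 35.460)²/35.460 = 0.5813
  (44 − 48.540)²/48.540 = 0.4246
χ² = 7.6004 + 5.5524 + 3.1944 + 2.3336 + 0.5813 + 0.4246 = 19.69

19.69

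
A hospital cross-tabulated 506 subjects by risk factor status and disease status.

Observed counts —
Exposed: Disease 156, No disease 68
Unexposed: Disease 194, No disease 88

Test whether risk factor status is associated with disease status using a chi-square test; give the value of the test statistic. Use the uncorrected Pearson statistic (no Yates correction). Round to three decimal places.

0.042

Row totals: 224, 282. Column totals: 350, 156. Grand total N = 506.
Expected counts (row total × column total / N):
  Exposed, Disease: 224×350/506 = 154.9407
  Exposed, No disease: 224×156/506 = 69.0593
  Unexposed, Disease: 282×350/506 = 195.0593
  Unexposed, No disease: 282×156/506 = 86.9407
Contributions (O − E)²/E:
  (156 − 154.9407)²/154.9407 = 0.0072
  (68 − 69.0593)²/69.0593 = 0.0162
  (194 − 195.0593)²/195.0593 = 0.0058
  (88 − 86.9407)²/86.9407 = 0.0129
χ² = 0.0072 + 0.0162 + 0.0058 + 0.0129 = 0.042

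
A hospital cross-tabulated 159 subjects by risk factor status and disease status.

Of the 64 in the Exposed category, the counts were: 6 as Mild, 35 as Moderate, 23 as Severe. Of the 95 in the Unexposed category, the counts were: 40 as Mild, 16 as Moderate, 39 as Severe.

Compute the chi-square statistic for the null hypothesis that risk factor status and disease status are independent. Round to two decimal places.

31.49

Row totals: 64, 95. Column totals: 46, 51, 62. Grand total N = 159.
Expected counts (row total × column total / N):
  Exposed, Mild: 64×46/159 = 18.516
  Exposed, Moderate: 64×51/159 = 20.528
  Exposed, Severe: 64×62/159 = 24.956
  Unexposed, Mild: 95×46/159 = 27.484
  Unexposed, Moderate: 95×51/159 = 30.472
  Unexposed, Severe: 95×62/159 = 37.044
Contributions (O − E)²/E:
  (6 − 18.516)²/18.516 = 8.4603
  (35 − 20.528)²/20.528 = 10.2026
  (23 − 24.956)²/24.956 = 0.1533
  (40 − 27.484)²/27.484 = 5.6997
  (16 − 30.472)²/30.472 = 6.8732
  (39 − 37.044)²/37.044 = 0.1033
χ² = 8.4603 + 10.2026 + 0.1533 + 5.6997 + 6.8732 + 0.1033 = 31.49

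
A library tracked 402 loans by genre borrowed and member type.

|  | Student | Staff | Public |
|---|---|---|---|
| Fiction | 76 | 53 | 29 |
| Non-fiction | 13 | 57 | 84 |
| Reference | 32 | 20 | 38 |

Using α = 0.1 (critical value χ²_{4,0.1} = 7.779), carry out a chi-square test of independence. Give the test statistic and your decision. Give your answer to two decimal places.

73.72; reject H₀

Row totals: 158, 154, 90. Column totals: 121, 130, 151. Grand total N = 402.
Expected counts (row total × column total / N):
  Fiction, Student: 158×121/402 = 47.557
  Fiction, Staff: 158×130/402 = 51.095
  Fiction, Public: 158×151/402 = 59.348
  Non-fiction, Student: 154×121/402 = 46.353
  Non-fiction, Staff: 154×130/402 = 49.801
  Non-fiction, Public: 154×151/402 = 57.846
  Reference, Student: 90×121/402 = 27.090
  Reference, Staff: 90×130/402 = 29.104
  Reference, Public: 90×151/402 = 33.806
Contributions (O − E)²/E:
  (76 − 47.557)²/47.557 = 17.0113
  (53 − 51.095)²/51.095 = 0.0710
  (29 − 59.348)²/59.348 = 15.5187
  (13 − 46.353)²/46.353 = 23.9989
  (57 − 49.801)²/49.801 = 1.0407
  (84 − 57.846)²/57.846 = 11.8250
  (32 − 27.090)²/27.090 = 0.8899
  (20 − 29.104)²/29.104 = 2.8478
  (38 − 33.806)²/33.806 = 0.5203
χ² = 17.0113 + 0.0710 + 15.5187 + 23.9989 + 1.0407 + 11.8250 + 0.8899 + 2.8478 + 0.5203 = 73.72
df = (3−1)(3−1) = 4. Since 73.72 > 7.779, reject the null hypothesis of independence at α = 0.1.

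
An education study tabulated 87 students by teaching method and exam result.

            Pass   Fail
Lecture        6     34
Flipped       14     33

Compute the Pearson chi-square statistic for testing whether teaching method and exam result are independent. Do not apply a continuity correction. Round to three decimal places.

2.669

Row totals: 40, 47. Column totals: 20, 67. Grand total N = 87.
Expected counts (row total × column total / N):
  Lecture, Pass: 40×20/87 = 9.1954
  Lecture, Fail: 40×67/87 = 30.8046
  Flipped, Pass: 47×20/87 = 10.8046
  Flipped, Fail: 47×67/87 = 36.1954
Contributions (O − E)²/E:
  (6 − 9.1954)²/9.1954 = 1.1104
  (34 − 30.8046)²/30.8046 = 0.3315
  (14 − 10.8046)²/10.8046 = 0.9450
  (33 − 36.1954)²/36.1954 = 0.2821
χ² = 1.1104 + 0.3315 + 0.9450 + 0.2821 = 2.669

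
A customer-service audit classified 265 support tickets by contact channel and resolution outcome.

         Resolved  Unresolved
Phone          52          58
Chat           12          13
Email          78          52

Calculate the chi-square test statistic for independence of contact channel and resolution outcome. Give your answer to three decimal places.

Row totals: 110, 25, 130. Column totals: 142, 123. Grand total N = 265.
Expected counts (row total × column total / N):
  Phone, Resolved: 110×142/265 = 58.9434
  Phone, Unresolved: 110×123/265 = 51.0566
  Chat, Resolved: 25×142/265 = 13.3962
  Chat, Unresolved: 25×123/265 = 11.6038
  Email, Resolved: 130×142/265 = 69.6604
  Email, Unresolved: 130×123/265 = 60.3396
Contributions (O − E)²/E:
  (52 − 58.9434)²/58.9434 = 0.8179
  (58 − 51.0566)²/51.0566 = 0.9443
  (12 − 13.3962)²/13.3962 = 0.1455
  (13 − 11.6038)²/11.6038 = 0.1680
  (78 − 69.6604)²/69.6604 = 0.9984
  (52 − 60.3396)²/60.3396 = 1.1526
χ² = 0.8179 + 0.9443 + 0.1455 + 0.1680 + 0.9984 + 1.1526 = 4.227

4.227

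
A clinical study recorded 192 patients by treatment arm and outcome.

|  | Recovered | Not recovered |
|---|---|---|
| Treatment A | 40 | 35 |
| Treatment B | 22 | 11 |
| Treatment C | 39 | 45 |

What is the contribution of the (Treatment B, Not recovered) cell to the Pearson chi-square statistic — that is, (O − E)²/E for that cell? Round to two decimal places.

1.38

Row total (Treatment B) = 33; column total (Not recovered) = 91; N = 192.
Expected count E = 33 × 91 / 192 = 15.641.
Contribution = (O − E)²/E = (11 − 15.641)² / 15.641 = 1.38.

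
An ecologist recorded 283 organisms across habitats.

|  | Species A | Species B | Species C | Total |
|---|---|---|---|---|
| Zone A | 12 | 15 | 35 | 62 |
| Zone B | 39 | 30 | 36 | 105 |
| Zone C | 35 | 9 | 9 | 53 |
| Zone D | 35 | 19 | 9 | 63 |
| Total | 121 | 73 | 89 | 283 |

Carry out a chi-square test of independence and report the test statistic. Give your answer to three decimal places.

Grand total N = 283.
Expected counts (row total × column total / N):
  Zone A, Species A: 62×121/283 = 26.508834
  Zone A, Species B: 62×73/283 = 15.992933
  Zone A, Species C: 62×89/283 = 19.498233
  Zone B, Species A: 105×121/283 = 44.893993
  Zone B, Species B: 105×73/283 = 27.084806
  Zone B, Species C: 105×89/283 = 33.021201
  Zone C, Species A: 53×121/283 = 22.660777
  Zone C, Species B: 53×73/283 = 13.671378
  Zone C, Species C: 53×89/283 = 16.667845
  Zone D, Species A: 63×121/283 = 26.936396
  Zone D, Species B: 63×73/283 = 16.250883
  Zone D, Species C: 63×89/283 = 19.812721
Contributions (O − E)²/E:
  (12 − 26.508834)²/26.508834 = 7.9410
  (15 − 15.992933)²/15.992933 = 0.0616
  (35 − 19.498233)²/19.498233 = 12.3244
  (39 − 44.893993)²/44.893993 = 0.7738
  (30 − 27.084806)²/27.084806 = 0.3138
  (36 − 33.021201)²/33.021201 = 0.2687
  (35 − 22.660777)²/22.660777 = 6.7189
  (9 − 13.671378)²/13.671378 = 1.5962
  (9 − 16.667845)²/16.667845 = 3.5275
  (35 − 26.936396)²/26.936396 = 2.4139
  (19 − 16.250883)²/16.250883 = 0.4651
  (9 − 19.812721)²/19.812721 = 5.9010
χ² = 7.9410 + 0.0616 + 12.3244 + 0.7738 + 0.3138 + 0.2687 + 6.7189 + 1.5962 + 3.5275 + 2.4139 + 0.4651 + 5.9010 = 42.306

42.306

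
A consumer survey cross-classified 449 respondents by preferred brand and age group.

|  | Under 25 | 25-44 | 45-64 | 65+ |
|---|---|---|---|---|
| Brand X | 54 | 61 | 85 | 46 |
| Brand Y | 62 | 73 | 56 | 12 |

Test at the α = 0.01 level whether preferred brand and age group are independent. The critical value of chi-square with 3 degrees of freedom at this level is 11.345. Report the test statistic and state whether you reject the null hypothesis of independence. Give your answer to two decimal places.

Row totals: 246, 203. Column totals: 116, 134, 141, 58. Grand total N = 449.
Expected counts (row total × column total / N):
  Brand X, Under 25: 246×116/449 = 63.555
  Brand X, 25-44: 246×134/449 = 73.416
  Brand X, 45-64: 246×141/449 = 77.252
  Brand X, 65+: 246×58/449 = 31.777
  Brand Y, Under 25: 203×116/449 = 52.445
  Brand Y, 25-44: 203×134/449 = 60.584
  Brand Y, 45-64: 203×141/449 = 63.748
  Brand Y, 65+: 203×58/449 = 26.223
Contributions (O − E)²/E:
  (54 − 63.555)²/63.555 = 1.4365
  (61 − 73.416)²/73.416 = 2.0998
  (85 − 77.252)²/77.252 = 0.7771
  (46 − 31.777)²/31.777 = 6.3660
  (62 − 52.445)²/52.445 = 1.7408
  (73 − 60.584)²/60.584 = 2.5445
  (56 − 63.748)²/63.748 = 0.9417
  (12 − 26.223)²/26.223 = 7.7144
χ² = 1.4365 + 2.0998 + 0.7771 + 6.3660 + 1.7408 + 2.5445 + 0.9417 + 7.7144 = 23.62
df = (2−1)(4−1) = 3. Since 23.62 > 11.345, reject the null hypothesis of independence at α = 0.01.

23.62; reject H₀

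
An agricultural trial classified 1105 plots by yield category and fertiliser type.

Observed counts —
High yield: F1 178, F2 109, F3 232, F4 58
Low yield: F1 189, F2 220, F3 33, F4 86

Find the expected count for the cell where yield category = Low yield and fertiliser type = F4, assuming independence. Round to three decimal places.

Row total (Low yield) = 528; column total (F4) = 144; grand total N = 1105.
Expected count = (row total × column total) / N = 528 × 144 / 1105 = 68.807.

68.807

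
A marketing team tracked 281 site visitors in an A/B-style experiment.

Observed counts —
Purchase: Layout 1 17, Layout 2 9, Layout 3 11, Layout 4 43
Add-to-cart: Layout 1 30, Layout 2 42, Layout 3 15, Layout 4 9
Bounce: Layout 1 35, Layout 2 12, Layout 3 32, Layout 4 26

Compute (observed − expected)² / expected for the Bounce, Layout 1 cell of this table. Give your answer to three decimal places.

Row total (Bounce) = 105; column total (Layout 1) = 82; N = 281.
Expected count E = 105 × 82 / 281 = 30.64057.
Contribution = (O − E)²/E = (35 − 30.64057)² / 30.64057 = 0.620.

0.620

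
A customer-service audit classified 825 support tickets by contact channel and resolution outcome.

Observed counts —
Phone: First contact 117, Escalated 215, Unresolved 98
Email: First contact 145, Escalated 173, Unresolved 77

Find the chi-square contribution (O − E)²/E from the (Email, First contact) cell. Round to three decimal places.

Row total (Email) = 395; column total (First contact) = 262; N = 825.
Expected count E = 395 × 262 / 825 = 125.4424.
Contribution = (O − E)²/E = (145 − 125.4424)² / 125.4424 = 3.049.

3.049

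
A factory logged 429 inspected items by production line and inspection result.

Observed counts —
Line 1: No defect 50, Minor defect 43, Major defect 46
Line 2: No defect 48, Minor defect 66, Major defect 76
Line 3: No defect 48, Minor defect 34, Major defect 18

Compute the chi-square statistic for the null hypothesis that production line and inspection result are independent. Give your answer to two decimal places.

Row totals: 139, 190, 100. Column totals: 146, 143, 140. Grand total N = 429.
Expected counts (row total × column total / N):
  Line 1, No defect: 139×146/429 = 47.305
  Line 1, Minor defect: 139×143/429 = 46.333
  Line 1, Major defect: 139×140/429 = 45.361
  Line 2, No defect: 190×146/429 = 64.662
  Line 2, Minor defect: 190×143/429 = 63.333
  Line 2, Major defect: 190×140/429 = 62.005
  Line 3, No defect: 100×146/429 = 34.033
  Line 3, Minor defect: 100×143/429 = 33.333
  Line 3, Major defect: 100×140/429 = 32.634
Contributions (O − E)²/E:
  (50 − 47.305)²/47.305 = 0.1535
  (43 − 46.333)²/46.333 = 0.2398
  (46 − 45.361)²/45.361 = 0.0090
  (48 − 64.662)²/64.662 = 4.2934
  (66 − 63.333)²/63.333 = 0.1123
  (76 − 62.005)²/62.005 = 3.1588
  (48 − 34.033)²/34.033 = 5.7320
  (34 − 33.333)²/33.333 = 0.0133
  (18 − 32.634)²/32.634 = 6.5623
χ² = 0.1535 + 0.2398 + 0.0090 + 4.2934 + 0.1123 + 3.1588 + 5.7320 + 0.0133 + 6.5623 = 20.27

20.27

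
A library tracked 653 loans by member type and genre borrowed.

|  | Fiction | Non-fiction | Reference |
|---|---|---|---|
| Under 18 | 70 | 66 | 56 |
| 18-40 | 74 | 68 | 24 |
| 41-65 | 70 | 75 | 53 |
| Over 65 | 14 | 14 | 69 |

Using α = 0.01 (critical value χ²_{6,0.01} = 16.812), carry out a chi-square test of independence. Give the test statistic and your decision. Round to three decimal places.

96.891; reject H₀

Row totals: 192, 166, 198, 97. Column totals: 228, 223, 202. Grand total N = 653.
Expected counts (row total × column total / N):
  Under 18, Fiction: 192×228/653 = 67.0383
  Under 18, Non-fiction: 192×223/653 = 65.5681
  Under 18, Reference: 192×202/653 = 59.3936
  18-40, Fiction: 166×228/653 = 57.9602
  18-40, Non-fiction: 166×223/653 = 56.6891
  18-40, Reference: 166×202/653 = 51.3507
  41-65, Fiction: 198×228/653 = 69.1332
  41-65, Non-fiction: 198×223/653 = 67.6172
  41-65, Reference: 198×202/653 = 61.2496
  Over 65, Fiction: 97×228/653 = 33.8683
  Over 65, Non-fiction: 97×223/653 = 33.1256
  Over 65, Reference: 97×202/653 = 30.0061
Contributions (O − E)²/E:
  (70 − 67.0383)²/67.0383 = 0.1308
  (66 − 65.5681)²/65.5681 = 0.0028
  (56 − 59.3936)²/59.3936 = 0.1939
  (74 − 57.9602)²/57.9602 = 4.4388
  (68 − 56.6891)²/56.6891 = 2.2568
  (24 − 51.3507)²/51.3507 = 14.5677
  (70 − 69.1332)²/69.1332 = 0.0109
  (75 − 67.6172)²/67.6172 = 0.8061
  (53 − 61.2496)²/61.2496 = 1.1111
  (14 − 33.8683)²/33.8683 = 11.6554
  (14 − 33.1256)²/33.1256 = 11.0425
  (69 − 30.0061)²/30.0061 = 50.6738
χ² = 0.1308 + 0.0028 + 0.1939 + 4.4388 + 2.2568 + 14.5677 + 0.0109 + 0.8061 + 1.1111 + 11.6554 + 11.0425 + 50.6738 = 96.891
df = (4−1)(3−1) = 6. Since 96.891 > 16.812, reject the null hypothesis of independence at α = 0.01.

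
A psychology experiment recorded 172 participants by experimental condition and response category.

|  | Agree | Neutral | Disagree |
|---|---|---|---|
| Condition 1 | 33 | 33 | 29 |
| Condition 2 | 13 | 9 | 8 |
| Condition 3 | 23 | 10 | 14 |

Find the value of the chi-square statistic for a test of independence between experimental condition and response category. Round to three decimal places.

3.674

Row totals: 95, 30, 47. Column totals: 69, 52, 51. Grand total N = 172.
Expected counts (row total × column total / N):
  Condition 1, Agree: 95×69/172 = 38.1105
  Condition 1, Neutral: 95×52/172 = 28.7209
  Condition 1, Disagree: 95×51/172 = 28.1686
  Condition 2, Agree: 30×69/172 = 12.0349
  Condition 2, Neutral: 30×52/172 = 9.0698
  Condition 2, Disagree: 30×51/172 = 8.8953
  Condition 3, Agree: 47×69/172 = 18.8547
  Condition 3, Neutral: 47×52/172 = 14.2093
  Condition 3, Disagree: 47×51/172 = 13.9360
Contributions (O − E)²/E:
  (33 − 38.1105)²/38.1105 = 0.6853
  (33 − 28.7209)²/28.7209 = 0.6375
  (29 − 28.1686)²/28.1686 = 0.0245
  (13 − 12.0349)²/12.0349 = 0.0774
  (9 − 9.0698)²/9.0698 = 0.0005
  (8 − 8.8953)²/8.8953 = 0.0901
  (23 − 18.8547)²/18.8547 = 0.9114
  (10 − 14.2093)²/14.2093 = 1.2469
  (14 − 13.9360)²/13.9360 = 0.0003
χ² = 0.6853 + 0.6375 + 0.0245 + 0.0774 + 0.0005 + 0.0901 + 0.9114 + 1.2469 + 0.0003 = 3.674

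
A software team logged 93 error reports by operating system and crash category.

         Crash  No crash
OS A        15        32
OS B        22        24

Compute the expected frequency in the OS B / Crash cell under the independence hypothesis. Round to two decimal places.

18.30

Row total (OS B) = 46; column total (Crash) = 37; grand total N = 93.
Expected count = (row total × column total) / N = 46 × 37 / 93 = 18.30.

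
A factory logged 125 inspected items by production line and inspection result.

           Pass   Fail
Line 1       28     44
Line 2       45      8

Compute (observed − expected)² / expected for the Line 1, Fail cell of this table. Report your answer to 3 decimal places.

Row total (Line 1) = 72; column total (Fail) = 52; N = 125.
Expected count E = 72 × 52 / 125 = 29.9520.
Contribution = (O − E)²/E = (44 − 29.9520)² / 29.9520 = 6.589.

6.589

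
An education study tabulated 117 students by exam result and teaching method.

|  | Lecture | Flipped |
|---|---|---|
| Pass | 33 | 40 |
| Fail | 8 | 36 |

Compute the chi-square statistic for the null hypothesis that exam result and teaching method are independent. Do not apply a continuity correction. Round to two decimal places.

Row totals: 73, 44. Column totals: 41, 76. Grand total N = 117.
Expected counts (row total × column total / N):
  Pass, Lecture: 73×41/117 = 25.581
  Pass, Flipped: 73×76/117 = 47.419
  Fail, Lecture: 44×41/117 = 15.419
  Fail, Flipped: 44×76/117 = 28.581
Contributions (O − E)²/E:
  (33 − 25.581)²/25.581 = 2.1517
  (40 − 47.419)²/47.419 = 1.1607
  (8 − 15.419)²/15.419 = 3.5697
  (36 − 28.581)²/28.581 = 1.9258
χ² = 2.1517 + 1.1607 + 3.5697 + 1.9258 = 8.81

8.81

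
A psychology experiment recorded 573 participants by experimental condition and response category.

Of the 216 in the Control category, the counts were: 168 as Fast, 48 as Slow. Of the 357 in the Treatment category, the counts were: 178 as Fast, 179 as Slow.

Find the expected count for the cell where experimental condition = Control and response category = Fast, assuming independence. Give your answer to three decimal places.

Row total (Control) = 216; column total (Fast) = 346; grand total N = 573.
Expected count = (row total × column total) / N = 216 × 346 / 573 = 130.429.

130.429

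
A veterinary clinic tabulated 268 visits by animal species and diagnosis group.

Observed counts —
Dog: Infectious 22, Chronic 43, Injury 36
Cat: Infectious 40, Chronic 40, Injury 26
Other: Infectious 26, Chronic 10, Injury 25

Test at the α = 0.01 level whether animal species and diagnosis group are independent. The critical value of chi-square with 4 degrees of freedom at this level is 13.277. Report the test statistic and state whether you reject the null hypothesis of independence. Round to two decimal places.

18.02; reject H₀

Row totals: 101, 106, 61. Column totals: 88, 93, 87. Grand total N = 268.
Expected counts (row total × column total / N):
  Dog, Infectious: 101×88/268 = 33.164
  Dog, Chronic: 101×93/268 = 35.049
  Dog, Injury: 101×87/268 = 32.787
  Cat, Infectious: 106×88/268 = 34.806
  Cat, Chronic: 106×93/268 = 36.784
  Cat, Injury: 106×87/268 = 34.410
  Other, Infectious: 61×88/268 = 20.030
  Other, Chronic: 61×93/268 = 21.168
  Other, Injury: 61×87/268 = 19.802
Contributions (O − E)²/E:
  (22 − 33.164)²/33.164 = 3.7581
  (43 − 35.049)²/35.049 = 1.8037
  (36 − 32.787)²/32.787 = 0.3149
  (40 − 34.806)²/34.806 = 0.7751
  (40 − 36.784)²/36.784 = 0.2812
  (26 − 34.410)²/34.410 = 2.0555
  (26 − 20.030)²/20.030 = 1.7794
  (10 − 21.168)²/21.168 = 5.8921
  (25 − 19.802)²/19.802 = 1.3645
χ² = 3.7581 + 1.8037 + 0.3149 + 0.7751 + 0.2812 + 2.0555 + 1.7794 + 5.8921 + 1.3645 = 18.02
df = (3−1)(3−1) = 4. Since 18.02 > 13.277, reject the null hypothesis of independence at α = 0.01.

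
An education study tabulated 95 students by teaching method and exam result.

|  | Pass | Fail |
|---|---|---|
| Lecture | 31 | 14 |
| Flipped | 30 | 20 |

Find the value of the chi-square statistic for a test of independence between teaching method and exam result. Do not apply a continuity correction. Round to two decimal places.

0.81

Row totals: 45, 50. Column totals: 61, 34. Grand total N = 95.
Expected counts (row total × column total / N):
  Lecture, Pass: 45×61/95 = 28.895
  Lecture, Fail: 45×34/95 = 16.105
  Flipped, Pass: 50×61/95 = 32.105
  Flipped, Fail: 50×34/95 = 17.895
Contributions (O − E)²/E:
  (31 − 28.895)²/28.895 = 0.1533
  (14 − 16.105)²/16.105 = 0.2751
  (30 − 32.105)²/32.105 = 0.1380
  (20 − 17.895)²/17.895 = 0.2476
χ² = 0.1533 + 0.2751 + 0.1380 + 0.2476 = 0.81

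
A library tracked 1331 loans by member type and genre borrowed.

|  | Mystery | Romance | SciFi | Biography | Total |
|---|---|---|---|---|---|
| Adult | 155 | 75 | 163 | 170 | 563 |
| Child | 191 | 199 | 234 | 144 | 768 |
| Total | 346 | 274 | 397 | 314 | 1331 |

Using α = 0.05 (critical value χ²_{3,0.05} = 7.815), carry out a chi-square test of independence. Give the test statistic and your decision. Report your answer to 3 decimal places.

Grand total N = 1331.
Expected counts (row total × column total / N):
  Adult, Mystery: 563×346/1331 = 146.3546
  Adult, Romance: 563×274/1331 = 115.8993
  Adult, SciFi: 563×397/1331 = 167.9271
  Adult, Biography: 563×314/1331 = 132.8189
  Child, Mystery: 768×346/1331 = 199.6454
  Child, Romance: 768×274/1331 = 158.1007
  Child, SciFi: 768×397/1331 = 229.0729
  Child, Biography: 768×314/1331 = 181.1811
Contributions (O − E)²/E:
  (155 − 146.3546)²/146.3546 = 0.5107
  (75 − 115.8993)²/115.8993 = 14.4328
  (163 − 167.9271)²/167.9271 = 0.1446
  (170 − 132.8189)²/132.8189 = 10.4084
  (191 − 199.6454)²/199.6454 = 0.3744
  (199 − 158.1007)²/158.1007 = 10.5803
  (234 − 229.0729)²/229.0729 = 0.1060
  (144 − 181.1811)²/181.1811 = 7.6301
χ² = 0.5107 + 14.4328 + 0.1446 + 10.4084 + 0.3744 + 10.5803 + 0.1060 + 7.6301 = 44.187
df = (2−1)(4−1) = 3. Since 44.187 > 7.815, reject the null hypothesis of independence at α = 0.05.

44.187; reject H₀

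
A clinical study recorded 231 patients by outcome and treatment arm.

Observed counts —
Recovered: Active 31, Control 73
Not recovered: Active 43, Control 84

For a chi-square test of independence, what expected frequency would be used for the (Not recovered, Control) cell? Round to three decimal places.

Row total (Not recovered) = 127; column total (Control) = 157; grand total N = 231.
Expected count = (row total × column total) / N = 127 × 157 / 231 = 86.316.

86.316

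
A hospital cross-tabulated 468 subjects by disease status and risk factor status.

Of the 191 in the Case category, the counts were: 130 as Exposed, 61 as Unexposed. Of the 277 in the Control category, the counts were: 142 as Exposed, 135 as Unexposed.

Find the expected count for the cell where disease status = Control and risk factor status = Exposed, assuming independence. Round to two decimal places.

Row total (Control) = 277; column total (Exposed) = 272; grand total N = 468.
Expected count = (row total × column total) / N = 277 × 272 / 468 = 160.99.

160.99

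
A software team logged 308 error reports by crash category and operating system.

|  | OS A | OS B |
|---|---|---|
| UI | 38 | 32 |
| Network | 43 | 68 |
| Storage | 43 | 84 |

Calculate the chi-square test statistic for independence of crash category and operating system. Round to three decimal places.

7.996

Row totals: 70, 111, 127. Column totals: 124, 184. Grand total N = 308.
Expected counts (row total × column total / N):
  UI, OS A: 70×124/308 = 28.1818
  UI, OS B: 70×184/308 = 41.8182
  Network, OS A: 111×124/308 = 44.6883
  Network, OS B: 111×184/308 = 66.3117
  Storage, OS A: 127×124/308 = 51.1299
  Storage, OS B: 127×184/308 = 75.8701
Contributions (O − E)²/E:
  (38 − 28.1818)²/28.1818 = 3.4205
  (32 − 41.8182)²/41.8182 = 2.3051
  (43 − 44.6883)²/44.6883 = 0.0638
  (68 − 66.3117)²/66.3117 = 0.0430
  (43 − 51.1299)²/51.1299 = 1.2927
  (84 − 75.8701)²/75.8701 = 0.8712
χ² = 3.4205 + 2.3051 + 0.0638 + 0.0430 + 1.2927 + 0.8712 = 7.996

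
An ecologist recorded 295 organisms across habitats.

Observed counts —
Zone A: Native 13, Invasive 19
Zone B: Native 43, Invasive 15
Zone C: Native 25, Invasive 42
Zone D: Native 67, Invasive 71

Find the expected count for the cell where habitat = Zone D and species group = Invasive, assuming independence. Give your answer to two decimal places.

68.77

Row total (Zone D) = 138; column total (Invasive) = 147; grand total N = 295.
Expected count = (row total × column total) / N = 138 × 147 / 295 = 68.77.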